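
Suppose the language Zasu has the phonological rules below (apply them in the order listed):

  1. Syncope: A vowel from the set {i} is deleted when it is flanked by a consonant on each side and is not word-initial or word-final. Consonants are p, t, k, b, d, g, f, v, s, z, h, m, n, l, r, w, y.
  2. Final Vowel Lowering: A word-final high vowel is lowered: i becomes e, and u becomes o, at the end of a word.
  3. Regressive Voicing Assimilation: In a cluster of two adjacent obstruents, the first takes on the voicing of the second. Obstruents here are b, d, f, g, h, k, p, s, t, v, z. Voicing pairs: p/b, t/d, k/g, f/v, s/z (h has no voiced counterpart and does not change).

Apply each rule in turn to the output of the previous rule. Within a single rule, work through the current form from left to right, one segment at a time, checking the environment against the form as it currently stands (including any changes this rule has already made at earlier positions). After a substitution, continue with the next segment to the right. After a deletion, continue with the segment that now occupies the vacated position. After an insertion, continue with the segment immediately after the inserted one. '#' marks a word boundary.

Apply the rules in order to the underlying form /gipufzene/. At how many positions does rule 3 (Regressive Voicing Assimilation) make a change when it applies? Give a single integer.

2

1 Syncope: [gipufzene] → [gpufzene]
2 Final Vowel Lowering: no change — [gpufzene]
3 Regressive Voicing Assimilation: [gpufzene] → [kpuvzene]
Rule 3 changed 2 position(s).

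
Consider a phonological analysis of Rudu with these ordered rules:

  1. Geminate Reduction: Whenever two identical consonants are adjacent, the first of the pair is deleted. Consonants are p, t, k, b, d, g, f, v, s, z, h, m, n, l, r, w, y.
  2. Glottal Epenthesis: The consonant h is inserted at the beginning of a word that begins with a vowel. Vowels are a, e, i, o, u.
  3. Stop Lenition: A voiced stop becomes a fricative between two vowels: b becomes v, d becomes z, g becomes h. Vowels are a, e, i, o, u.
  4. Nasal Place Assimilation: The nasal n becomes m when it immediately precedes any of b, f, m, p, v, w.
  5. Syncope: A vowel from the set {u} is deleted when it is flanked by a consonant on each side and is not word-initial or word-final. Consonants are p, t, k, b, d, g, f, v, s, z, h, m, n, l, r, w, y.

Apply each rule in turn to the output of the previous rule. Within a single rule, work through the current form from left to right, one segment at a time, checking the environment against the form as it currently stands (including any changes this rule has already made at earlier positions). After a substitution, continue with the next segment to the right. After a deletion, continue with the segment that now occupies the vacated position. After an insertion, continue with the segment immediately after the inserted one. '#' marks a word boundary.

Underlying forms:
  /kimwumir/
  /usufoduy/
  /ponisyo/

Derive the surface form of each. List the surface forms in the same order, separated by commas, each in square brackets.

[kimwmir], [hsfozy], [ponisyo]

/kimwumir/:
  1 Geminate Reduction: no change — [kimwumir]
  2 Glottal Epenthesis: no change — [kimwumir]
  3 Stop Lenition: no change — [kimwumir]
  4 Nasal Place Assimilation: no change — [kimwumir]
  5 Syncope: [kimwumir] → [kimwmir]
/usufoduy/:
  1 Geminate Reduction: no change — [usufoduy]
  2 Glottal Epenthesis: [usufoduy] → [husufoduy]
  3 Stop Lenition: [husufoduy] → [husufozuy]
  4 Nasal Place Assimilation: no change — [husufozuy]
  5 Syncope: [husufozuy] → [hsfozy]
/ponisyo/:
  1 Geminate Reduction: no change — [ponisyo]
  2 Glottal Epenthesis: no change — [ponisyo]
  3 Stop Lenition: no change — [ponisyo]
  4 Nasal Place Assimilation: no change — [ponisyo]
  5 Syncope: no change — [ponisyo]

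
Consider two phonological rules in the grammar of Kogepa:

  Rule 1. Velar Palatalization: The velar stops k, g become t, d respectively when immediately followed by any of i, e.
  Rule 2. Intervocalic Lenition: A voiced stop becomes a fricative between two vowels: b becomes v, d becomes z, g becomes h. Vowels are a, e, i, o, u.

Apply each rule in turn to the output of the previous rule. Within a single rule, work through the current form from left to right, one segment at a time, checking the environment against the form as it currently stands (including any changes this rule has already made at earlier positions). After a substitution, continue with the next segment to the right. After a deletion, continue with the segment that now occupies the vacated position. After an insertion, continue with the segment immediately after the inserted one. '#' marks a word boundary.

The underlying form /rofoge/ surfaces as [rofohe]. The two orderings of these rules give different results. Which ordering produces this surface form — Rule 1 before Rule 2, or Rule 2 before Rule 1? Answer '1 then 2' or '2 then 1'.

Order 1 then 2:
  1 Velar Palatalization: [rofoge] → [rofode]
  2 Intervocalic Lenition: [rofode] → [rofoze]
  result: [rofoze]
Order 2 then 1:
  2 Intervocalic Lenition: [rofoge] → [rofohe]
  1 Velar Palatalization: no change — [rofohe]
  result: [rofohe]

2 then 1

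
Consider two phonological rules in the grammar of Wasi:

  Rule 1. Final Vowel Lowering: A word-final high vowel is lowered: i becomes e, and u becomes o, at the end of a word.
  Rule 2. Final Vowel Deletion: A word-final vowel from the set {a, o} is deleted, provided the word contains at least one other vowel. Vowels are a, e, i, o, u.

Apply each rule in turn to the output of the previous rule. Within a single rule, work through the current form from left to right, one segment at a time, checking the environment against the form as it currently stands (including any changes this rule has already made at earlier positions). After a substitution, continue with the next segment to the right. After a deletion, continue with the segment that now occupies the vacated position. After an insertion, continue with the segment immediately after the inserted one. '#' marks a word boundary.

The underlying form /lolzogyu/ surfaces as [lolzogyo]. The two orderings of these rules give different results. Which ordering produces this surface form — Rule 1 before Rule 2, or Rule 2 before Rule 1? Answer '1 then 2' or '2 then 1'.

2 then 1

Order 1 then 2:
  1 Final Vowel Lowering: [lolzogyu] → [lolzogyo]
  2 Final Vowel Deletion: [lolzogyo] → [lolzogy]
  result: [lolzogy]
Order 2 then 1:
  2 Final Vowel Deletion: no change — [lolzogyu]
  1 Final Vowel Lowering: [lolzogyu] → [lolzogyo]
  result: [lolzogyo]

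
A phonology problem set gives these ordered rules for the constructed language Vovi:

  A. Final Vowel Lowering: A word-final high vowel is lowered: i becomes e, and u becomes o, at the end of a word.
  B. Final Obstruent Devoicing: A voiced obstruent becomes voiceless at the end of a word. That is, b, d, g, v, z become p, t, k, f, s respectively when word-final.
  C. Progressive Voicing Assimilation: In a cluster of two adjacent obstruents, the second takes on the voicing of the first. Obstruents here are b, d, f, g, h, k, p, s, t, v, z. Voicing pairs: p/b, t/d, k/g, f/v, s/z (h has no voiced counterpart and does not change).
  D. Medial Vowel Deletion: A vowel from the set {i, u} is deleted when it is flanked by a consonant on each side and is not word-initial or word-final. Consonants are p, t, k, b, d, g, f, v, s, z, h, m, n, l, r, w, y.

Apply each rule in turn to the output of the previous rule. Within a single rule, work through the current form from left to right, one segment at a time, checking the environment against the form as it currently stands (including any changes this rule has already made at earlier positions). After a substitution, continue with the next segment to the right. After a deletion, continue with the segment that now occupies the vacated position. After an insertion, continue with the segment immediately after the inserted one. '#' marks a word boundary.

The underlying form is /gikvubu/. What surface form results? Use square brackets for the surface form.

A Final Vowel Lowering: [gikvubu] → [gikvubo]
B Final Obstruent Devoicing: no change — [gikvubo]
C Progressive Voicing Assimilation: [gikvubo] → [gikfubo]
D Medial Vowel Deletion: [gikfubo] → [gkfbo]

[gkfbo]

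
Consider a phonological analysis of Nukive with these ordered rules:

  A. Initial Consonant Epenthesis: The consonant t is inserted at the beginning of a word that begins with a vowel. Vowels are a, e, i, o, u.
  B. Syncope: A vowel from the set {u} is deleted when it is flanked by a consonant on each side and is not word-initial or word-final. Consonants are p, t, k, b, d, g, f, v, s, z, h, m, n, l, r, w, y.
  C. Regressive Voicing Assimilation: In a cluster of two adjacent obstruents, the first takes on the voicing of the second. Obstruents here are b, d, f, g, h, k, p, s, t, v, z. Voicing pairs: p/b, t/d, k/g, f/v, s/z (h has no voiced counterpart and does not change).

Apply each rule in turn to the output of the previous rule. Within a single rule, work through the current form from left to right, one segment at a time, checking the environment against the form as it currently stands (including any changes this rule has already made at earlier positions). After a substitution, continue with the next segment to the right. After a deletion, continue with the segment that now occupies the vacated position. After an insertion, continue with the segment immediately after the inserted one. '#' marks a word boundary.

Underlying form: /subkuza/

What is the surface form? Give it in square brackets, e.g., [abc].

A Initial Consonant Epenthesis: no change — [subkuza]
B Syncope: [subkuza] → [sbkza]
C Regressive Voicing Assimilation: [sbkza] → [zpgza]

[zpgza]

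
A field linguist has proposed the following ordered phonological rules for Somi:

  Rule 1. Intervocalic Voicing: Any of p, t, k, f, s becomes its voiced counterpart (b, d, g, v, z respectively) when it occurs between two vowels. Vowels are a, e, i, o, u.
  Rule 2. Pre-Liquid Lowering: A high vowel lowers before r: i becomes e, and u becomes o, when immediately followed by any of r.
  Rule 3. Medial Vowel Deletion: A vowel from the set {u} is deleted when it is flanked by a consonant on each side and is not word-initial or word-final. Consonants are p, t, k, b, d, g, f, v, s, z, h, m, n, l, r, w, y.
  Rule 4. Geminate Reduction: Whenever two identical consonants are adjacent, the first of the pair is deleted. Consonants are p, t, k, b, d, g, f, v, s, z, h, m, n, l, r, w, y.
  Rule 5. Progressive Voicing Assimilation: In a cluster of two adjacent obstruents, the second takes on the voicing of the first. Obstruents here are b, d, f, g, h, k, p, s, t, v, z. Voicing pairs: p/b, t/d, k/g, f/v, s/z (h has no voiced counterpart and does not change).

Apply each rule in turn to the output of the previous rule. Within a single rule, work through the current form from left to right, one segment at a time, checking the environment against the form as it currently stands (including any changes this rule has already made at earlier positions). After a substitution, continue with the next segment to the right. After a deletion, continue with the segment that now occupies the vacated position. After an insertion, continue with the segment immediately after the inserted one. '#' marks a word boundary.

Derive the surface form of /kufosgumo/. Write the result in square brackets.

[kfoskmo]

Rule 1 Intervocalic Voicing: [kufosgumo] → [kuvosgumo]
Rule 2 Pre-Liquid Lowering: no change — [kuvosgumo]
Rule 3 Medial Vowel Deletion: [kuvosgumo] → [kvosgmo]
Rule 4 Geminate Reduction: no change — [kvosgmo]
Rule 5 Progressive Voicing Assimilation: [kvosgmo] → [kfoskmo]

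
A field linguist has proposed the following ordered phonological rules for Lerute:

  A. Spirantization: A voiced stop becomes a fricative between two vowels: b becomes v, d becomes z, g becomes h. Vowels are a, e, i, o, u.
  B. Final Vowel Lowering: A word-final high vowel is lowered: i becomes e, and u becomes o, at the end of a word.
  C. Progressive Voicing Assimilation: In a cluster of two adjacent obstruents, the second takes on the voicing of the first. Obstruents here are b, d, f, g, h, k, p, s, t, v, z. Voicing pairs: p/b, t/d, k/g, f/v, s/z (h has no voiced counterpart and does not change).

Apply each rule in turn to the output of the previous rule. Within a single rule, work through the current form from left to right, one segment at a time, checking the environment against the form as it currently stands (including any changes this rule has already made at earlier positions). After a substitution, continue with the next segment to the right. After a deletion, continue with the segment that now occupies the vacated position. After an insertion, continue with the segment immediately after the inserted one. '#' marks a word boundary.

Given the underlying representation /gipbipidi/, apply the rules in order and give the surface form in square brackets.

A Spirantization: [gipbipidi] → [gipbipizi]
B Final Vowel Lowering: [gipbipizi] → [gipbipize]
C Progressive Voicing Assimilation: [gipbipize] → [gippipize]

[gippipize]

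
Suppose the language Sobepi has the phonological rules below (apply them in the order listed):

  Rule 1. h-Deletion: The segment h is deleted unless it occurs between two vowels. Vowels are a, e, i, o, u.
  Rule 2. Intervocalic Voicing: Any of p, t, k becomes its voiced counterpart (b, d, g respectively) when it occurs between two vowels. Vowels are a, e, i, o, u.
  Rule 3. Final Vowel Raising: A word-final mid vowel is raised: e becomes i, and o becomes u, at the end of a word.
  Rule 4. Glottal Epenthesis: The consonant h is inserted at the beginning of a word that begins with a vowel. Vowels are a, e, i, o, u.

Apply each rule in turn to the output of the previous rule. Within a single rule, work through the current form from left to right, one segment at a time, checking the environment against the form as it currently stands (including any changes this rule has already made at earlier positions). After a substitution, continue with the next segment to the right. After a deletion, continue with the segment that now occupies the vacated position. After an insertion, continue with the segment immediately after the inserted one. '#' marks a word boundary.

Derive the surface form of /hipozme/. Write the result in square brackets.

[hibozmi]

Rule 1 h-Deletion: [hipozme] → [ipozme]
Rule 2 Intervocalic Voicing: [ipozme] → [ibozme]
Rule 3 Final Vowel Raising: [ibozme] → [ibozmi]
Rule 4 Glottal Epenthesis: [ibozmi] → [hibozmi]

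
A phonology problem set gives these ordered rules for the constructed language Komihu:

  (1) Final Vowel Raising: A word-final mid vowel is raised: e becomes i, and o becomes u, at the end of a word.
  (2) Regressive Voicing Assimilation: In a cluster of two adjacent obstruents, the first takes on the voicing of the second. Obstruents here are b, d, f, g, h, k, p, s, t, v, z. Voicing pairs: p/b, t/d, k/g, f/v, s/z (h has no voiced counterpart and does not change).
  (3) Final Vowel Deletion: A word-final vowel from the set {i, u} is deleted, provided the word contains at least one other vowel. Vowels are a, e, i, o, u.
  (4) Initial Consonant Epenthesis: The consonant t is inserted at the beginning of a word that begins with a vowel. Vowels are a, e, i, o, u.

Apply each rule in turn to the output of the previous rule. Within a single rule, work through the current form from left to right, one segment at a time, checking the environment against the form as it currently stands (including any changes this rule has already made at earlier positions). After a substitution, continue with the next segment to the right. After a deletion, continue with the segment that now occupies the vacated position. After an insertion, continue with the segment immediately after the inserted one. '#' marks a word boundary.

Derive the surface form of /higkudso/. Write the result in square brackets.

(1) Final Vowel Raising: [higkudso] → [higkudsu]
(2) Regressive Voicing Assimilation: [higkudsu] → [hikkutsu]
(3) Final Vowel Deletion: [hikkutsu] → [hikkuts]
(4) Initial Consonant Epenthesis: no change — [hikkuts]

[hikkuts]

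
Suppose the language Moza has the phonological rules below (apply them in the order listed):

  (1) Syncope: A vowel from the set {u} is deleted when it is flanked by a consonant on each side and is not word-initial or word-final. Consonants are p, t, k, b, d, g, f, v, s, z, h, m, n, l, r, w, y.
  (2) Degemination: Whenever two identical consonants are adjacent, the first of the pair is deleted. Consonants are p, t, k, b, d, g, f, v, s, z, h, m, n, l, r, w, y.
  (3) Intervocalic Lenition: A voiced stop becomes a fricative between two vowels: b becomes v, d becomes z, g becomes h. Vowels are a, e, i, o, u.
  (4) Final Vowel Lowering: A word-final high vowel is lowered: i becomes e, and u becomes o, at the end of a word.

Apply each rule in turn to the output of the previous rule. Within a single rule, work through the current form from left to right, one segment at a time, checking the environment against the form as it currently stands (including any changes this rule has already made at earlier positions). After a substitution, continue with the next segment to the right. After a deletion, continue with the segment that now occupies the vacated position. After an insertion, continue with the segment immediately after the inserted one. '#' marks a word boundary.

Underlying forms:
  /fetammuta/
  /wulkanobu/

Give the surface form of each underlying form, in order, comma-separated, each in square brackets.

[fetamta], [wlkanovo]

/fetammuta/:
  (1) Syncope: [fetammuta] → [fetammta]
  (2) Degemination: [fetammta] → [fetamta]
  (3) Intervocalic Lenition: no change — [fetamta]
  (4) Final Vowel Lowering: no change — [fetamta]
/wulkanobu/:
  (1) Syncope: [wulkanobu] → [wlkanobu]
  (2) Degemination: no change — [wlkanobu]
  (3) Intervocalic Lenition: [wlkanobu] → [wlkanovu]
  (4) Final Vowel Lowering: [wlkanovu] → [wlkanovo]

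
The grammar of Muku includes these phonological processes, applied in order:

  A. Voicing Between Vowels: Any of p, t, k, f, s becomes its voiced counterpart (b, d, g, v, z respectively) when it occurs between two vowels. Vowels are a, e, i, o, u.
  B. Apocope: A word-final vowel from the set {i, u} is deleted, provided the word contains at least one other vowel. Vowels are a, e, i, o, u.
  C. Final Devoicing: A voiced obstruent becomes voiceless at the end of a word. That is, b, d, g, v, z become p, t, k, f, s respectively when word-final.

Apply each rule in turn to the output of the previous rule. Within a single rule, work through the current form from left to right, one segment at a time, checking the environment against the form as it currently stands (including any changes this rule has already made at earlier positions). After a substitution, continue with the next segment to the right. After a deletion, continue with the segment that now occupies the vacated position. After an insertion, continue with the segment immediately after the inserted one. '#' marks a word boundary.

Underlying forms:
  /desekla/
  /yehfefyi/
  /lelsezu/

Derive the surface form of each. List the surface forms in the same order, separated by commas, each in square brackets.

/desekla/:
  A Voicing Between Vowels: [desekla] → [dezekla]
  B Apocope: no change — [dezekla]
  C Final Devoicing: no change — [dezekla]
/yehfefyi/:
  A Voicing Between Vowels: no change — [yehfefyi]
  B Apocope: [yehfefyi] → [yehfefy]
  C Final Devoicing: no change — [yehfefy]
/lelsezu/:
  A Voicing Between Vowels: no change — [lelsezu]
  B Apocope: [lelsezu] → [lelsez]
  C Final Devoicing: [lelsez] → [lelses]

[dezekla], [yehfefy], [lelses]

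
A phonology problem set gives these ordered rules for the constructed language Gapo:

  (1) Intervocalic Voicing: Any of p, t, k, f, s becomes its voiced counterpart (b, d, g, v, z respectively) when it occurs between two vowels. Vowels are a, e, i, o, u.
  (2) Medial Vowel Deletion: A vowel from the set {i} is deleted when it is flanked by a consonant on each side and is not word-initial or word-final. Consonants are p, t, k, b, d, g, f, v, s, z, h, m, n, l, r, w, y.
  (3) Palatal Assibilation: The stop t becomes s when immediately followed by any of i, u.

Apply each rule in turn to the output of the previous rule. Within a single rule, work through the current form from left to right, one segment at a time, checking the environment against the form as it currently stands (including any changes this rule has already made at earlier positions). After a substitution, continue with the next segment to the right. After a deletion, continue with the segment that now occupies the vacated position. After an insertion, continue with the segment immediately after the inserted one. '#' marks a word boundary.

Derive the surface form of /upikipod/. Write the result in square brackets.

(1) Intervocalic Voicing: [upikipod] → [ubigibod]
(2) Medial Vowel Deletion: [ubigibod] → [ubgbod]
(3) Palatal Assibilation: no change — [ubgbod]

[ubgbod]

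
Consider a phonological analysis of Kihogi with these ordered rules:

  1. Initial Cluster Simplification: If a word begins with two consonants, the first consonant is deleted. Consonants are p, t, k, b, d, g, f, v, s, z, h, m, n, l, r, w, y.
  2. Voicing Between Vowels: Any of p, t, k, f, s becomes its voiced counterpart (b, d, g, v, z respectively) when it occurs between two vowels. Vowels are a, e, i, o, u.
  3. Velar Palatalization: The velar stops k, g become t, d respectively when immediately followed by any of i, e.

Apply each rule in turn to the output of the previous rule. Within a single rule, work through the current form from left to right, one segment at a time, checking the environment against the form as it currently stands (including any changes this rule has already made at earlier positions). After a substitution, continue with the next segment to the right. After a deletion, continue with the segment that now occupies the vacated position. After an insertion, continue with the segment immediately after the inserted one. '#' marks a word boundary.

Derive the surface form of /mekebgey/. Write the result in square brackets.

[medebdey]

1 Initial Cluster Simplification: no change — [mekebgey]
2 Voicing Between Vowels: [mekebgey] → [megebgey]
3 Velar Palatalization: [megebgey] → [medebdey]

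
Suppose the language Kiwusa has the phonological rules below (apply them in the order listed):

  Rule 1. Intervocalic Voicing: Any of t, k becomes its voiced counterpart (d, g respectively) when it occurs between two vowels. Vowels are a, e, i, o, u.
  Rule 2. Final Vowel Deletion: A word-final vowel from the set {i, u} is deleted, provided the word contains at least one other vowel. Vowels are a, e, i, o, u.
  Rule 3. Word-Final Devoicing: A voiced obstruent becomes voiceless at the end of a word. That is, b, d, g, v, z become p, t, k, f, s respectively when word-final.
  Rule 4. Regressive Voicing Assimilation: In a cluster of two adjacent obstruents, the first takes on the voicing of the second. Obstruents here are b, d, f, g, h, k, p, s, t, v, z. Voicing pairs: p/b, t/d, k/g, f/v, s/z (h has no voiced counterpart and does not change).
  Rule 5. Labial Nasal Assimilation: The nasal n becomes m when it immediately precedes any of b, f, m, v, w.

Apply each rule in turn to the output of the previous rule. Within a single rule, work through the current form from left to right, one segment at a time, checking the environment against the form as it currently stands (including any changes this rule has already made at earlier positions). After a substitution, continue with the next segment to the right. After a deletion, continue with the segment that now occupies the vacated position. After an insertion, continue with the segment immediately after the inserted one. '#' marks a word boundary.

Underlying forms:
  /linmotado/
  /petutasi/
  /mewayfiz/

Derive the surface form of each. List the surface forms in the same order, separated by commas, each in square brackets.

[limmodado], [pedudas], [mewayfis]

/linmotado/:
  Rule 1 Intervocalic Voicing: [linmotado] → [linmodado]
  Rule 2 Final Vowel Deletion: no change — [linmodado]
  Rule 3 Word-Final Devoicing: no change — [linmodado]
  Rule 4 Regressive Voicing Assimilation: no change — [linmodado]
  Rule 5 Labial Nasal Assimilation: [linmodado] → [limmodado]
/petutasi/:
  Rule 1 Intervocalic Voicing: [petutasi] → [pedudasi]
  Rule 2 Final Vowel Deletion: [pedudasi] → [pedudas]
  Rule 3 Word-Final Devoicing: no change — [pedudas]
  Rule 4 Regressive Voicing Assimilation: no change — [pedudas]
  Rule 5 Labial Nasal Assimilation: no change — [pedudas]
/mewayfiz/:
  Rule 1 Intervocalic Voicing: no change — [mewayfiz]
  Rule 2 Final Vowel Deletion: no change — [mewayfiz]
  Rule 3 Word-Final Devoicing: [mewayfiz] → [mewayfis]
  Rule 4 Regressive Voicing Assimilation: no change — [mewayfis]
  Rule 5 Labial Nasal Assimilation: no change — [mewayfis]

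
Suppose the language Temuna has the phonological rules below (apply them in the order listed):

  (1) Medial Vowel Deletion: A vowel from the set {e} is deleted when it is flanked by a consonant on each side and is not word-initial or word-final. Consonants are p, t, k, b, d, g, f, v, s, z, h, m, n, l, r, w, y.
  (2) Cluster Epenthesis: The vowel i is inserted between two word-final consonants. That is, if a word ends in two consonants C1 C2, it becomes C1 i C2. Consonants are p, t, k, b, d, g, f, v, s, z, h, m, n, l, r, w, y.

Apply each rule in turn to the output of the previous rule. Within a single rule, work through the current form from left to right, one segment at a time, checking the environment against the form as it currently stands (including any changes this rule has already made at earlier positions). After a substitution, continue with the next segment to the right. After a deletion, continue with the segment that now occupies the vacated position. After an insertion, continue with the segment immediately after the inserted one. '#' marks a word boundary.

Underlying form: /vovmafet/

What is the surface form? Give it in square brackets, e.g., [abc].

(1) Medial Vowel Deletion: [vovmafet] → [vovmaft]
(2) Cluster Epenthesis: [vovmaft] → [vovmafit]

[vovmafit]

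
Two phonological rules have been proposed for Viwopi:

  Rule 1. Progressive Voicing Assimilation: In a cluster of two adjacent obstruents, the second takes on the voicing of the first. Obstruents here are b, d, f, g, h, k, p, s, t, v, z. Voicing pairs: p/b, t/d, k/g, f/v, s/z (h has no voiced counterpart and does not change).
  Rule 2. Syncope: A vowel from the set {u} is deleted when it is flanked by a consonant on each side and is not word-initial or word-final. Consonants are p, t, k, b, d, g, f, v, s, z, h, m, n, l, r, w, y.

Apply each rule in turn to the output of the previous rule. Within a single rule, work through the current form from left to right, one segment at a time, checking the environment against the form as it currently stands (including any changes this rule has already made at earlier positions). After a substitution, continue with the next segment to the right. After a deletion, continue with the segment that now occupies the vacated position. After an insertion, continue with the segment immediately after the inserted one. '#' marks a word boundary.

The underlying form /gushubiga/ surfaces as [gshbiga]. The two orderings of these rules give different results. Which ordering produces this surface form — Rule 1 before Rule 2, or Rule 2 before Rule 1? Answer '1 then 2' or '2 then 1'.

1 then 2

Order 1 then 2:
  1 Progressive Voicing Assimilation: no change — [gushubiga]
  2 Syncope: [gushubiga] → [gshbiga]
  result: [gshbiga]
Order 2 then 1:
  2 Syncope: [gushubiga] → [gshbiga]
  1 Progressive Voicing Assimilation: [gshbiga] → [gzhpiga]
  result: [gzhpiga]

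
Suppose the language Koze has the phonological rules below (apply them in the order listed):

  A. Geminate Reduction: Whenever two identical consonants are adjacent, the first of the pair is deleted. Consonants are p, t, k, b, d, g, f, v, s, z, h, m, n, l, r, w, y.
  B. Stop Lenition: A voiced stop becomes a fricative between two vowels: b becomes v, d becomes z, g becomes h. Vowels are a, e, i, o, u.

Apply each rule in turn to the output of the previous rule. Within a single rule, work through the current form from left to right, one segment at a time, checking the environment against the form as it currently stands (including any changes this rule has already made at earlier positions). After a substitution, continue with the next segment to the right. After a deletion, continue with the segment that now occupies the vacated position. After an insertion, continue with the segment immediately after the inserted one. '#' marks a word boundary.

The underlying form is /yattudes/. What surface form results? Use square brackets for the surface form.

A Geminate Reduction: [yattudes] → [yatudes]
B Stop Lenition: [yatudes] → [yatuzes]

[yatuzes]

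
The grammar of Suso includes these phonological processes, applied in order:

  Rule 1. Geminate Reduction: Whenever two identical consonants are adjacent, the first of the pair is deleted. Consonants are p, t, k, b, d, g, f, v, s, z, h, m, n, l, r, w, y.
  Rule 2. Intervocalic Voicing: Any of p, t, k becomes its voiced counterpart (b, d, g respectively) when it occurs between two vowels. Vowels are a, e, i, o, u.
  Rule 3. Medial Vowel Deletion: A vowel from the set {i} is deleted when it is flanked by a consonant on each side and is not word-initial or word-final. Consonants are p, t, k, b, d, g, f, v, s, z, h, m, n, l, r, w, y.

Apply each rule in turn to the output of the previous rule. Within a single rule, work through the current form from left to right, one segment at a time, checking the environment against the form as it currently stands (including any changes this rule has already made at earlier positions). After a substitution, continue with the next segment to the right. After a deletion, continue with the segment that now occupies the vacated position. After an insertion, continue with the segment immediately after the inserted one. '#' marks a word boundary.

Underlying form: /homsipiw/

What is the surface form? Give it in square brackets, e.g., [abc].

Rule 1 Geminate Reduction: no change — [homsipiw]
Rule 2 Intervocalic Voicing: [homsipiw] → [homsibiw]
Rule 3 Medial Vowel Deletion: [homsibiw] → [homsbw]

[homsbw]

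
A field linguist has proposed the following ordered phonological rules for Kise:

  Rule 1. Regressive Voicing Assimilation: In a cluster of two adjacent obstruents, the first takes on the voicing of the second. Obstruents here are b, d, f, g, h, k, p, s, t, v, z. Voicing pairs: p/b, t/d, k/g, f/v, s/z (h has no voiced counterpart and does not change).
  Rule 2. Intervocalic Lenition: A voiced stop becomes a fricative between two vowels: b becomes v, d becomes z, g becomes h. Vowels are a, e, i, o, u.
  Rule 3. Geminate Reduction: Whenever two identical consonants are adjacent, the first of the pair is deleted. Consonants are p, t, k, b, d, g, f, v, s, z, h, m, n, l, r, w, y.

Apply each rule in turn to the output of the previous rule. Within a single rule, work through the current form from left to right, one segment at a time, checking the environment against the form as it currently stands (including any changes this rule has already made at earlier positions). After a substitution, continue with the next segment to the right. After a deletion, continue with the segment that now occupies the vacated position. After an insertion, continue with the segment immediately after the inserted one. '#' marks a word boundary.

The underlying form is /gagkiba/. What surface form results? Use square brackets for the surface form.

Rule 1 Regressive Voicing Assimilation: [gagkiba] → [gakkiba]
Rule 2 Intervocalic Lenition: [gakkiba] → [gakkiva]
Rule 3 Geminate Reduction: [gakkiva] → [gakiva]

[gakiva]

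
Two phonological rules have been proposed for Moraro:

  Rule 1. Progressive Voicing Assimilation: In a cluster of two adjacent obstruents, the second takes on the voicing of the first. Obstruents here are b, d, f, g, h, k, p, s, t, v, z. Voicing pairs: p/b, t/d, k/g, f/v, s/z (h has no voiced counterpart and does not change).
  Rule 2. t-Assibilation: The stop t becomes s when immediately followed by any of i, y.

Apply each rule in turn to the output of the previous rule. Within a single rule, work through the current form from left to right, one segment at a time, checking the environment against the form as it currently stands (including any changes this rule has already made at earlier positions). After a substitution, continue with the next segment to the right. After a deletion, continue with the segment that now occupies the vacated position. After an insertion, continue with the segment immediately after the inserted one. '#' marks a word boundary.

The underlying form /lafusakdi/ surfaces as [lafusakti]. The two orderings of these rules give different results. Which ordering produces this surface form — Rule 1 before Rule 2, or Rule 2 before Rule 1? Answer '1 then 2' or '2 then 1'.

Order 1 then 2:
  1 Progressive Voicing Assimilation: [lafusakdi] → [lafusakti]
  2 t-Assibilation: [lafusakti] → [lafusaksi]
  result: [lafusaksi]
Order 2 then 1:
  2 t-Assibilation: no change — [lafusakdi]
  1 Progressive Voicing Assimilation: [lafusakdi] → [lafusakti]
  result: [lafusakti]

2 then 1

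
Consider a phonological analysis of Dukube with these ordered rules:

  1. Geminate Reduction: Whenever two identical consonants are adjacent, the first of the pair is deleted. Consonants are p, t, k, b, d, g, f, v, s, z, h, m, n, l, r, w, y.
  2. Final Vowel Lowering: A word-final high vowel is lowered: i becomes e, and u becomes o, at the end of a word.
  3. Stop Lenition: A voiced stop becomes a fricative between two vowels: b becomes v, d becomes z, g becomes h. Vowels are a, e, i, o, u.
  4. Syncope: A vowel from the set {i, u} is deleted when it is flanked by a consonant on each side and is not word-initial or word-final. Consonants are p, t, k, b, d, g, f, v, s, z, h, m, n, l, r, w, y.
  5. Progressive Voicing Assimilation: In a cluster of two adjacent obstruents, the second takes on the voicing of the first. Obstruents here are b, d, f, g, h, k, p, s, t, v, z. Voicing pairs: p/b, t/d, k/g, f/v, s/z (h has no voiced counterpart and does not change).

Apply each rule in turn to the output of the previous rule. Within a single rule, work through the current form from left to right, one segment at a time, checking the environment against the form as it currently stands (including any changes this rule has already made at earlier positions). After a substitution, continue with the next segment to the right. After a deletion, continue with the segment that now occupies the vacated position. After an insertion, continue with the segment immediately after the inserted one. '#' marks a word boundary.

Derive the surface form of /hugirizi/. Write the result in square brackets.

1 Geminate Reduction: no change — [hugirizi]
2 Final Vowel Lowering: [hugirizi] → [hugirize]
3 Stop Lenition: [hugirize] → [huhirize]
4 Syncope: [huhirize] → [hhrze]
5 Progressive Voicing Assimilation: no change — [hhrze]

[hhrze]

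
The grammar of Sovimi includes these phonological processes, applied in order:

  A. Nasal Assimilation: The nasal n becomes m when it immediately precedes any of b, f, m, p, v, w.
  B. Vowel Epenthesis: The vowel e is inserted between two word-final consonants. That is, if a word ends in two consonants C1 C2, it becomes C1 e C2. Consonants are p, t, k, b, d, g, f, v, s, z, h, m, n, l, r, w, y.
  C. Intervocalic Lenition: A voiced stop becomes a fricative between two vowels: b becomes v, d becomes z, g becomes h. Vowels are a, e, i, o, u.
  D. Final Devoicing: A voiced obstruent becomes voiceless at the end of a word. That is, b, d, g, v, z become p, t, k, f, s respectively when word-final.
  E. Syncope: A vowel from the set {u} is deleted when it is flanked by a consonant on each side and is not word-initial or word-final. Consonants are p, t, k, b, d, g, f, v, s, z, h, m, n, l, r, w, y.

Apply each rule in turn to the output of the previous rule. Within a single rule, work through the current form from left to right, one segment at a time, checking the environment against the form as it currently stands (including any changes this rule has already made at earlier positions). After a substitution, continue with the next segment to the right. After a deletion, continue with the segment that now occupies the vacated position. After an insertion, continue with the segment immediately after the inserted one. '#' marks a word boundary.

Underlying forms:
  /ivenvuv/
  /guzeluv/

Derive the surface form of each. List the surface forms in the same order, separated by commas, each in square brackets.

/ivenvuv/:
  A Nasal Assimilation: [ivenvuv] → [ivemvuv]
  B Vowel Epenthesis: no change — [ivemvuv]
  C Intervocalic Lenition: no change — [ivemvuv]
  D Final Devoicing: [ivemvuv] → [ivemvuf]
  E Syncope: [ivemvuf] → [ivemvf]
/guzeluv/:
  A Nasal Assimilation: no change — [guzeluv]
  B Vowel Epenthesis: no change — [guzeluv]
  C Intervocalic Lenition: no change — [guzeluv]
  D Final Devoicing: [guzeluv] → [guzeluf]
  E Syncope: [guzeluf] → [gzelf]

[ivemvf], [gzelf]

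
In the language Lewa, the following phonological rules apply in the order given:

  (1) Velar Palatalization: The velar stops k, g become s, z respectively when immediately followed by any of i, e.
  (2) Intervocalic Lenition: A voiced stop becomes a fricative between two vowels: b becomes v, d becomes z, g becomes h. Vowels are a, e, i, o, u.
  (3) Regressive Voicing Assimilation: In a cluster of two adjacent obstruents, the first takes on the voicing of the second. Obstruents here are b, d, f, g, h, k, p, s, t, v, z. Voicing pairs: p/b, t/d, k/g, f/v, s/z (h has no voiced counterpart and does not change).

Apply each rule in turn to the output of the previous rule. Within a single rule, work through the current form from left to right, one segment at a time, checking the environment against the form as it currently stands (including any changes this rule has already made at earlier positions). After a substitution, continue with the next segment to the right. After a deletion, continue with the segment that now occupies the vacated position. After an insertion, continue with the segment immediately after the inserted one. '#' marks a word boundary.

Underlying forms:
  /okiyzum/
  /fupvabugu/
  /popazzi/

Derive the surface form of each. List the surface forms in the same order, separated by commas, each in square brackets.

/okiyzum/:
  (1) Velar Palatalization: [okiyzum] → [osiyzum]
  (2) Intervocalic Lenition: no change — [osiyzum]
  (3) Regressive Voicing Assimilation: no change — [osiyzum]
/fupvabugu/:
  (1) Velar Palatalization: no change — [fupvabugu]
  (2) Intervocalic Lenition: [fupvabugu] → [fupvavuhu]
  (3) Regressive Voicing Assimilation: [fupvavuhu] → [fubvavuhu]
/popazzi/:
  (1) Velar Palatalization: no change — [popazzi]
  (2) Intervocalic Lenition: no change — [popazzi]
  (3) Regressive Voicing Assimilation: no change — [popazzi]

[osiyzum], [fubvavuhu], [popazzi]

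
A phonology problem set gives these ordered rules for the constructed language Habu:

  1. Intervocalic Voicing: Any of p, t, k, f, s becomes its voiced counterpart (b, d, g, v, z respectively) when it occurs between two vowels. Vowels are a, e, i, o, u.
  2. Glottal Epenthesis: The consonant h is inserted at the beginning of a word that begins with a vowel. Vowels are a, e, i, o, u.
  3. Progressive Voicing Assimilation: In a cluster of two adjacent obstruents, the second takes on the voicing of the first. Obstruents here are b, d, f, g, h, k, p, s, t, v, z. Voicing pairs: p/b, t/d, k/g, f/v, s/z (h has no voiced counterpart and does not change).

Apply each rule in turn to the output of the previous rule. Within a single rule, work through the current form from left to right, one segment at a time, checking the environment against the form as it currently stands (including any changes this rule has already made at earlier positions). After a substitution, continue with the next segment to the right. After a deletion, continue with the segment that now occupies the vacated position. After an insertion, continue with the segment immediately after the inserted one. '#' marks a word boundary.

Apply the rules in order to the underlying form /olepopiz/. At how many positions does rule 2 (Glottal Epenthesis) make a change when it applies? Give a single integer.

1

1 Intervocalic Voicing: [olepopiz] → [olebobiz]
2 Glottal Epenthesis: [olebobiz] → [holebobiz]
3 Progressive Voicing Assimilation: no change — [holebobiz]
Rule 2 changed 1 position(s).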